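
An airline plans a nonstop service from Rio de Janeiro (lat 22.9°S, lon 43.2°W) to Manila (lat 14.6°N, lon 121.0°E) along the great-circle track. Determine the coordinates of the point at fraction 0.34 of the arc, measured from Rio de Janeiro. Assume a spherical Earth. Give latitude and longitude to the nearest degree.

Write both endpoints as unit vectors p₁, p₂ with components (cos φ cos λ, cos φ sin λ, sin φ).
The central angle between the endpoints is δ = arccos(p₁·p₂) ≈ 2.843 rad (162.9°).
Interpolate at f = 0.34 with slerp weights a = sin((1−f)δ)/sin δ ≈ 3.245, b = sin(fδ)/sin δ ≈ 2.801.
p = a·p₁ + b·p₂ ≈ (0.783, 0.277, -0.557); φ = arcsin(p_z) ≈ -33.83°, λ = atan2(p_y, p_x) ≈ 19.47°.

≈ lat 34°S, lon 19°E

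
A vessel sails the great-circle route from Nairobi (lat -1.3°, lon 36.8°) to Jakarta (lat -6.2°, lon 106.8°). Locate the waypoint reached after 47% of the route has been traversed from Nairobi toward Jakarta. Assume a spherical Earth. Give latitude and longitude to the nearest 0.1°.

≈ lat -4.4°, lon 69.6°

Write both endpoints as unit vectors p₁, p₂ with components (cos φ cos λ, cos φ sin λ, sin φ).
The central angle between the endpoints is δ = arccos(p₁·p₂) ≈ 1.221 rad (70.0°).
Interpolate at f = 0.47 with slerp weights a = sin((1−f)δ)/sin δ ≈ 0.642, b = sin(fδ)/sin δ ≈ 0.578.
p = a·p₁ + b·p₂ ≈ (0.348, 0.934, -0.077); φ = arcsin(p_z) ≈ -4.42°, λ = atan2(p_y, p_x) ≈ 69.59°.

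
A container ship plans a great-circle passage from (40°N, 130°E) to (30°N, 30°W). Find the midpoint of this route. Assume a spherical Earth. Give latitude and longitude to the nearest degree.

≈ (75°N, 31°E)

Convert each endpoint to a unit vector on the sphere (x = cos φ cos λ, y = cos φ sin λ, z = sin φ).
The central angle between the endpoints is δ = arccos(p₁·p₂) ≈ 1.878 rad (107.6°).
Interpolate at f = 1/2 with slerp weights a = sin((1−f)δ)/sin δ ≈ 0.846, b = sin(fδ)/sin δ ≈ 0.846.
p = a·p₁ + b·p₂ ≈ (0.218, 0.130, 0.967); φ = arcsin(p_z) ≈ 75.29°, λ = atan2(p_y, p_x) ≈ 30.84°.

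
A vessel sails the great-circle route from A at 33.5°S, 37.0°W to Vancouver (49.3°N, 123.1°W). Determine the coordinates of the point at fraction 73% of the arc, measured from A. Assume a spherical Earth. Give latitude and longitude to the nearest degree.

The haversine formula gives a central angle δ ≈ 1.962 rad (112.4°) between the endpoints.
Interpolate at f = 0.73 with slerp weights a = sin((1−f)δ)/sin δ ≈ 0.547, b = sin(fδ)/sin δ ≈ 1.071.
p = a·p₁ + b·p₂ ≈ (-0.017, -0.860, 0.511); φ = arcsin(p_z) ≈ 30.70°, λ = atan2(p_y, p_x) ≈ -91.16°.

≈ 31°N, 91°W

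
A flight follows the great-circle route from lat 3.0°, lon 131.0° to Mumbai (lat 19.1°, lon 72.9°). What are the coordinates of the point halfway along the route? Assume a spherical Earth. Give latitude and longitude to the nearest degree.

≈ lat 13°, lon 103°

Convert each endpoint to a unit vector on the sphere (x = cos φ cos λ, y = cos φ sin λ, z = sin φ).
The central angle between the endpoints is δ = arccos(p₁·p₂) ≈ 1.029 rad (58.9°).
Interpolate at f = 1/2 with slerp weights a = sin((1−f)δ)/sin δ ≈ 0.574, b = sin(fδ)/sin δ ≈ 0.574.
p = a·p₁ + b·p₂ ≈ (-0.217, 0.952, 0.218); φ = arcsin(p_z) ≈ 12.59°, λ = atan2(p_y, p_x) ≈ 102.83°.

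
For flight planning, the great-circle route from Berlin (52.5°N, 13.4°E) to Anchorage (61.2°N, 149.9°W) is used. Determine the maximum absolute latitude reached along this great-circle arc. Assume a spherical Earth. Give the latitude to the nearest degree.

The great circle lies in the plane with unit normal n̂ = (p₁ × p₂)/|p₁ × p₂|.
Here n̂_z ≈ -0.093; the vertex latitude is φ_max = arccos|n̂_z| ≈ 84.7°.

≈ 85°N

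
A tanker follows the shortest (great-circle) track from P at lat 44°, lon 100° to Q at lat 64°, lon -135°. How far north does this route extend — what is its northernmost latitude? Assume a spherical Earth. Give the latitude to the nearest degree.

The great circle lies in the plane with unit normal n̂ = (p₁ × p₂)/|p₁ × p₂|.
Here n̂_z ≈ +0.288; the vertex latitude is φ_max = arccos|n̂_z| ≈ 73.2°.
Check via Clairaut: cos φ_max = |cos φ₁| · sin C = cos(44.0°)·sin(23.6°) ≈ 0.288, again giving ≈ 73.2°.

≈ 73°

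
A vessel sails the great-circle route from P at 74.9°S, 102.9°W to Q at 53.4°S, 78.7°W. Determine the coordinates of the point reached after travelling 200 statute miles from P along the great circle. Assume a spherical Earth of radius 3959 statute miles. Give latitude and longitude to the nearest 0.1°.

From cos δ = sin φ₁ sin φ₂ + cos φ₁ cos φ₂ cos Δλ, the central angle is δ ≈ 0.411 rad (23.5°). The total great-circle distance is δ·R ≈ 0.411 × 3959 ≈ 1627 mi, so the target fraction is f = 200/1627 ≈ 0.123.
Interpolate at f ≈ 0.123 with slerp weights a = sin((1−f)δ)/sin δ ≈ 0.883, b = sin(fδ)/sin δ ≈ 0.126.
p = a·p₁ + b·p₂ ≈ (-0.037, -0.298, -0.954); φ = arcsin(p_z) ≈ -72.52°, λ = atan2(p_y, p_x) ≈ -96.99°.

≈ 72.5°S, 97.0°W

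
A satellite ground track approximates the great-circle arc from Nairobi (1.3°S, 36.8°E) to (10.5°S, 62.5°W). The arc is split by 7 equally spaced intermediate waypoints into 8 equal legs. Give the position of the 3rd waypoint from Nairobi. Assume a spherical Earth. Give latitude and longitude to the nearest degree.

≈ (8°S, 0°E)

The haversine formula gives a central angle δ ≈ 1.726 rad (98.9°) between the endpoints.
Interpolate at f = 3/8 with slerp weights a = sin((1−f)δ)/sin δ ≈ 0.892, b = sin(fδ)/sin δ ≈ 0.610.
p = a·p₁ + b·p₂ ≈ (0.991, 0.002, -0.131); φ = arcsin(p_z) ≈ -7.55°, λ = atan2(p_y, p_x) ≈ 0.11°.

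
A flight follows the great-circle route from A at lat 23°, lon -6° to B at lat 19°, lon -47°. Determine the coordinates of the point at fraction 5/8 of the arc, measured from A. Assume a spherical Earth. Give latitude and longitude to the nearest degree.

Write both endpoints as unit vectors p₁, p₂ with components (cos φ cos λ, cos φ sin λ, sin φ).
The central angle between the endpoints is δ = arccos(p₁·p₂) ≈ 0.670 rad (38.4°).
Interpolate at f = 5/8 with slerp weights a = sin((1−f)δ)/sin δ ≈ 0.400, b = sin(fδ)/sin δ ≈ 0.655.
p = a·p₁ + b·p₂ ≈ (0.789, -0.491, 0.370); φ = arcsin(p_z) ≈ 21.69°, λ = atan2(p_y, p_x) ≈ -31.92°.

≈ lat 22°, lon -32°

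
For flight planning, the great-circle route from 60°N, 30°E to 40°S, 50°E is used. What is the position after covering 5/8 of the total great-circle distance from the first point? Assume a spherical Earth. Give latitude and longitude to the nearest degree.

The haversine formula gives a central angle δ ≈ 1.769 rad (101.3°) between the endpoints.
Interpolate at f = 5/8 with slerp weights a = sin((1−f)δ)/sin δ ≈ 0.628, b = sin(fδ)/sin δ ≈ 0.912.
p = a·p₁ + b·p₂ ≈ (0.721, 0.692, -0.042); φ = arcsin(p_z) ≈ -2.41°, λ = atan2(p_y, p_x) ≈ 43.83°.

≈ 2°S, 44°E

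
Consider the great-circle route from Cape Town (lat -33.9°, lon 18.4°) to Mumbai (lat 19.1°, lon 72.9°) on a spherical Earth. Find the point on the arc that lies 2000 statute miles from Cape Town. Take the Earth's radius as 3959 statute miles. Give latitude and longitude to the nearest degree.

The haversine formula gives a central angle δ ≈ 1.294 rad (74.2°) between the endpoints. The total great-circle distance is δ·R ≈ 1.294 × 3959 ≈ 5124 mi, so the target fraction is f = 2000/5124 ≈ 0.390.
Interpolate at f ≈ 0.390 with slerp weights a = sin((1−f)δ)/sin δ ≈ 0.738, b = sin(fδ)/sin δ ≈ 0.503.
p = a·p₁ + b·p₂ ≈ (0.721, 0.648, -0.247); φ = arcsin(p_z) ≈ -14.29°, λ = atan2(p_y, p_x) ≈ 41.94°.

≈ lat -14°, lon 42°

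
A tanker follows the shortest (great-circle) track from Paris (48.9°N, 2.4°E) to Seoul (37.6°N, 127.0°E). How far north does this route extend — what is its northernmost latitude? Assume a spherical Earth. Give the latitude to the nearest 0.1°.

The great circle lies in the plane with unit normal n̂ = (p₁ × p₂)/|p₁ × p₂|.
Here n̂_z ≈ +0.435; the vertex latitude is φ_max = arccos|n̂_z| ≈ 64.2°.
Check via Clairaut: cos φ_max = |cos φ₁| · sin C = cos(48.9°)·sin(41.4°) ≈ 0.435, again giving ≈ 64.2°.

≈ 64.2°N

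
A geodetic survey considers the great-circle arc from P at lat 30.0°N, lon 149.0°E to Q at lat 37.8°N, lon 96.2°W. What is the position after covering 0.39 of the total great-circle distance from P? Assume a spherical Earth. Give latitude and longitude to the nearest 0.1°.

≈ lat 49.0°N, lon 172.6°W

From cos δ = sin φ₁ sin φ₂ + cos φ₁ cos φ₂ cos Δλ, the central angle is δ ≈ 1.551 rad (88.9°).
Interpolate at f = 0.39 with slerp weights a = sin((1−f)δ)/sin δ ≈ 0.811, b = sin(fδ)/sin δ ≈ 0.569.
p = a·p₁ + b·p₂ ≈ (-0.651, -0.085, 0.754); φ = arcsin(p_z) ≈ 48.97°, λ = atan2(p_y, p_x) ≈ -172.56°.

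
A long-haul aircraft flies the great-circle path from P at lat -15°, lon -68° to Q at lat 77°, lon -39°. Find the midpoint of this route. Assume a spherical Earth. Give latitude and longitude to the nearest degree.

≈ lat 31°, lon -63°

From cos δ = sin φ₁ sin φ₂ + cos φ₁ cos φ₂ cos Δλ, the central angle is δ ≈ 1.633 rad (93.6°).
Interpolate at f = 1/2 with slerp weights a = sin((1−f)δ)/sin δ ≈ 0.730, b = sin(fδ)/sin δ ≈ 0.730.
p = a·p₁ + b·p₂ ≈ (0.392, -0.757, 0.522); φ = arcsin(p_z) ≈ 31.50°, λ = atan2(p_y, p_x) ≈ -62.64°.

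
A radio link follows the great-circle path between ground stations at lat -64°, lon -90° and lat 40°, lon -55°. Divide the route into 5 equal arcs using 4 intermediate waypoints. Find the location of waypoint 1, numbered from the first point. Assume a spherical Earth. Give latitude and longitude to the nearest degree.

≈ lat -44°, lon -76°

Write both endpoints as unit vectors p₁, p₂ with components (cos φ cos λ, cos φ sin λ, sin φ).
The central angle between the endpoints is δ = arccos(p₁·p₂) ≈ 1.878 rad (107.6°).
Interpolate at f = 1/5 with slerp weights a = sin((1−f)δ)/sin δ ≈ 1.047, b = sin(fδ)/sin δ ≈ 0.385.
p = a·p₁ + b·p₂ ≈ (0.169, -0.700, -0.693); φ = arcsin(p_z) ≈ -43.90°, λ = atan2(p_y, p_x) ≈ -76.42°.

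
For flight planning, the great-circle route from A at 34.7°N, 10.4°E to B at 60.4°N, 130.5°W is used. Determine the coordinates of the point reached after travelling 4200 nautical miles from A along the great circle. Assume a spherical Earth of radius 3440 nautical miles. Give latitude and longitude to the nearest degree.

≈ 68°N, 117°W

Convert each endpoint to a unit vector on the sphere (x = cos φ cos λ, y = cos φ sin λ, z = sin φ).
The central angle between the endpoints is δ = arccos(p₁·p₂) ≈ 1.390 rad (79.6°). The total great-circle distance is δ·R ≈ 1.390 × 3440 ≈ 4782 nmi, so the target fraction is f = 4200/4782 ≈ 0.878.
Interpolate at f ≈ 0.878 with slerp weights a = sin((1−f)δ)/sin δ ≈ 0.171, b = sin(fδ)/sin δ ≈ 0.955.
p = a·p₁ + b·p₂ ≈ (-0.168, -0.333, 0.928); φ = arcsin(p_z) ≈ 68.08°, λ = atan2(p_y, p_x) ≈ -116.76°.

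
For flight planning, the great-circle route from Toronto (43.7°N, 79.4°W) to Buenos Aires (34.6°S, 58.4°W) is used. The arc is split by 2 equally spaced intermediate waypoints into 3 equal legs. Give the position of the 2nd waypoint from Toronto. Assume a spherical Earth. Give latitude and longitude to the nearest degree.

≈ (8°S, 65°W)

Convert each endpoint to a unit vector on the sphere (x = cos φ cos λ, y = cos φ sin λ, z = sin φ).
The central angle between the endpoints is δ = arccos(p₁·p₂) ≈ 1.407 rad (80.6°).
Interpolate at f = 2/3 with slerp weights a = sin((1−f)δ)/sin δ ≈ 0.458, b = sin(fδ)/sin δ ≈ 0.817.
p = a·p₁ + b·p₂ ≈ (0.413, -0.898, -0.148); φ = arcsin(p_z) ≈ -8.49°, λ = atan2(p_y, p_x) ≈ -65.29°.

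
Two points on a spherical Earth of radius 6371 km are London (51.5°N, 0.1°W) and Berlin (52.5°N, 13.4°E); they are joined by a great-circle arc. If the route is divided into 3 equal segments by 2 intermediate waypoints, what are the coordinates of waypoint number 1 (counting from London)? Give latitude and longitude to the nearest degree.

≈ 52°N, 4°E

From cos δ = sin φ₁ sin φ₂ + cos φ₁ cos φ₂ cos Δλ, the central angle is δ ≈ 0.146 rad (8.4°).
Interpolate at f = 1/3 with slerp weights a = sin((1−f)δ)/sin δ ≈ 0.668, b = sin(fδ)/sin δ ≈ 0.334.
p = a·p₁ + b·p₂ ≈ (0.614, 0.046, 0.788); φ = arcsin(p_z) ≈ 52.00°, λ = atan2(p_y, p_x) ≈ 4.33°.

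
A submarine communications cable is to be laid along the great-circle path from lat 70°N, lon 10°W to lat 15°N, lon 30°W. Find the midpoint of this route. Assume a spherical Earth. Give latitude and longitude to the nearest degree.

≈ lat 43°N, lon 25°W

Write both endpoints as unit vectors p₁, p₂ with components (cos φ cos λ, cos φ sin λ, sin φ).
The central angle between the endpoints is δ = arccos(p₁·p₂) ≈ 0.984 rad (56.4°).
Interpolate at f = 1/2 with slerp weights a = sin((1−f)δ)/sin δ ≈ 0.567, b = sin(fδ)/sin δ ≈ 0.567.
p = a·p₁ + b·p₂ ≈ (0.666, -0.308, 0.680); φ = arcsin(p_z) ≈ 42.84°, λ = atan2(p_y, p_x) ≈ -24.81°.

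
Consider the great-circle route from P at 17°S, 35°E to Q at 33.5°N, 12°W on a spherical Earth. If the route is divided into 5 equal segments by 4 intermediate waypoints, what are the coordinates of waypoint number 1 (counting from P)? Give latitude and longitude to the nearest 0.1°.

≈ 6.7°S, 26.1°E

The haversine formula gives a central angle δ ≈ 1.178 rad (67.5°) between the endpoints.
Interpolate at f = 1/5 with slerp weights a = sin((1−f)δ)/sin δ ≈ 0.876, b = sin(fδ)/sin δ ≈ 0.253.
p = a·p₁ + b·p₂ ≈ (0.892, 0.437, -0.117); φ = arcsin(p_z) ≈ -6.69°, λ = atan2(p_y, p_x) ≈ 26.07°.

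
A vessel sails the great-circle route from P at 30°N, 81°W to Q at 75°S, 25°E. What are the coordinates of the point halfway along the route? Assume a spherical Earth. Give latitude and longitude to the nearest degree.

≈ 29°S, 64°W

Write both endpoints as unit vectors p₁, p₂ with components (cos φ cos λ, cos φ sin λ, sin φ).
The central angle between the endpoints is δ = arccos(p₁·p₂) ≈ 2.147 rad (123.0°).
Interpolate at f = 1/2 with slerp weights a = sin((1−f)δ)/sin δ ≈ 1.048, b = sin(fδ)/sin δ ≈ 1.048.
p = a·p₁ + b·p₂ ≈ (0.388, -0.782, -0.488); φ = arcsin(p_z) ≈ -29.23°, λ = atan2(p_y, p_x) ≈ -63.62°.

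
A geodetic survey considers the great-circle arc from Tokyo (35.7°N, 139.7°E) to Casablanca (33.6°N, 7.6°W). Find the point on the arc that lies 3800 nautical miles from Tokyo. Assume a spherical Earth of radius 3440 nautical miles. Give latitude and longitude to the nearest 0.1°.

≈ 64.8°N, 36.6°E

Write both endpoints as unit vectors p₁, p₂ with components (cos φ cos λ, cos φ sin λ, sin φ).
The central angle between the endpoints is δ = arccos(p₁·p₂) ≈ 1.820 rad (104.3°). The total great-circle distance is δ·R ≈ 1.820 × 3440 ≈ 6260 nmi, so the target fraction is f = 3800/6260 ≈ 0.607.
Interpolate at f ≈ 0.607 with slerp weights a = sin((1−f)δ)/sin δ ≈ 0.676, b = sin(fδ)/sin δ ≈ 0.922.
p = a·p₁ + b·p₂ ≈ (0.342, 0.254, 0.905); φ = arcsin(p_z) ≈ 64.79°, λ = atan2(p_y, p_x) ≈ 36.57°.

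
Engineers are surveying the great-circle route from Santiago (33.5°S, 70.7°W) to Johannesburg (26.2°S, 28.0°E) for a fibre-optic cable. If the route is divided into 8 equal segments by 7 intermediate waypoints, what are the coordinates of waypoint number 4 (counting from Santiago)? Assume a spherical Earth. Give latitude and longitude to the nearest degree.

Write both endpoints as unit vectors p₁, p₂ with components (cos φ cos λ, cos φ sin λ, sin φ).
The central angle between the endpoints is δ = arccos(p₁·p₂) ≈ 1.440 rad (82.5°).
Interpolate at f = 4/8 with slerp weights a = sin((1−f)δ)/sin δ ≈ 0.665, b = sin(fδ)/sin δ ≈ 0.665.
p = a·p₁ + b·p₂ ≈ (0.710, -0.243, -0.661); φ = arcsin(p_z) ≈ -41.35°, λ = atan2(p_y, p_x) ≈ -18.91°.

≈ 41°S, 19°W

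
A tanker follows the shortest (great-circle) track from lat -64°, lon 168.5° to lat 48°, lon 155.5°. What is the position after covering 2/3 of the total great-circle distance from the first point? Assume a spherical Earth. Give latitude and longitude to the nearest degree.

≈ lat 11°, lon 159°

From cos δ = sin φ₁ sin φ₂ + cos φ₁ cos φ₂ cos Δλ, the central angle is δ ≈ 1.963 rad (112.5°).
Interpolate at f = 2/3 with slerp weights a = sin((1−f)δ)/sin δ ≈ 0.659, b = sin(fδ)/sin δ ≈ 1.045.
p = a·p₁ + b·p₂ ≈ (-0.919, 0.348, 0.185); φ = arcsin(p_z) ≈ 10.65°, λ = atan2(p_y, p_x) ≈ 159.29°.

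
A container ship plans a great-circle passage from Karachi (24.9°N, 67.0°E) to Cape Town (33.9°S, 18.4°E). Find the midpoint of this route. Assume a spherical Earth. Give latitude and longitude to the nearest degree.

≈ 5°S, 44°E

The haversine formula gives a central angle δ ≈ 1.305 rad (74.7°) between the endpoints.
Interpolate at f = 1/2 with slerp weights a = sin((1−f)δ)/sin δ ≈ 0.629, b = sin(fδ)/sin δ ≈ 0.629.
p = a·p₁ + b·p₂ ≈ (0.719, 0.690, -0.086); φ = arcsin(p_z) ≈ -4.93°, λ = atan2(p_y, p_x) ≈ 43.85°.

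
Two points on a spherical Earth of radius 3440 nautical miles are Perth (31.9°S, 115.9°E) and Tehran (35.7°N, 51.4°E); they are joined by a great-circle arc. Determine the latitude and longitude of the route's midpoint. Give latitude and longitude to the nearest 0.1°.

Write both endpoints as unit vectors p₁, p₂ with components (cos φ cos λ, cos φ sin λ, sin φ).
The central angle between the endpoints is δ = arccos(p₁·p₂) ≈ 1.582 rad (90.7°).
Interpolate at f = 1/2 with slerp weights a = sin((1−f)δ)/sin δ ≈ 0.711, b = sin(fδ)/sin δ ≈ 0.711.
p = a·p₁ + b·p₂ ≈ (0.097, 0.995, 0.039); φ = arcsin(p_z) ≈ 2.25°, λ = atan2(p_y, p_x) ≈ 84.45°.

≈ 2.2°N, 84.5°E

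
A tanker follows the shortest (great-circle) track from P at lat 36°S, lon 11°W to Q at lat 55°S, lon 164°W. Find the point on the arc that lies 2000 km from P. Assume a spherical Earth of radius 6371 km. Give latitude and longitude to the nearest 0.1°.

≈ lat 53.2°S, lon 18.7°W

Convert each endpoint to a unit vector on the sphere (x = cos φ cos λ, y = cos φ sin λ, z = sin φ).
The central angle between the endpoints is δ = arccos(p₁·p₂) ≈ 1.503 rad (86.1°). The total great-circle distance is δ·R ≈ 1.503 × 6371 ≈ 9574 km, so the target fraction is f = 2000/9574 ≈ 0.209.
Interpolate at f ≈ 0.209 with slerp weights a = sin((1−f)δ)/sin δ ≈ 0.930, b = sin(fδ)/sin δ ≈ 0.310.
p = a·p₁ + b·p₂ ≈ (0.568, -0.193, -0.800); φ = arcsin(p_z) ≈ -53.15°, λ = atan2(p_y, p_x) ≈ -18.72°.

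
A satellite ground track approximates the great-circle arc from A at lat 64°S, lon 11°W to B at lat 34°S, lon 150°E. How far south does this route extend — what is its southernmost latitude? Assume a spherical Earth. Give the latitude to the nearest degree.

≈ 83°S

The great circle lies in the plane with unit normal n̂ = (p₁ × p₂)/|p₁ × p₂|.
Here n̂_z ≈ +0.120; the vertex latitude is φ_max = arccos|n̂_z| ≈ 83.1°.
Check via Clairaut: cos φ_max = |cos φ₁| · sin C = cos(64.0°)·sin(164.1°) ≈ 0.120, again giving ≈ 83.1°.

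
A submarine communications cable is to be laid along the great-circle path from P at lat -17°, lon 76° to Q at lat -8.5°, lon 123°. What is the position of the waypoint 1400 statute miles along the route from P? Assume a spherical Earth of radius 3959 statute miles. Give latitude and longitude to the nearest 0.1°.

Write both endpoints as unit vectors p₁, p₂ with components (cos φ cos λ, cos φ sin λ, sin φ).
The central angle between the endpoints is δ = arccos(p₁·p₂) ≈ 0.812 rad (46.5°). The total great-circle distance is δ·R ≈ 0.812 × 3959 ≈ 3214 mi, so the target fraction is f = 1400/3214 ≈ 0.436.
Interpolate at f ≈ 0.436 with slerp weights a = sin((1−f)δ)/sin δ ≈ 0.610, b = sin(fδ)/sin δ ≈ 0.477.
p = a·p₁ + b·p₂ ≈ (-0.116, 0.962, -0.249); φ = arcsin(p_z) ≈ -14.41°, λ = atan2(p_y, p_x) ≈ 96.88°.

≈ lat -14.4°, lon 96.9°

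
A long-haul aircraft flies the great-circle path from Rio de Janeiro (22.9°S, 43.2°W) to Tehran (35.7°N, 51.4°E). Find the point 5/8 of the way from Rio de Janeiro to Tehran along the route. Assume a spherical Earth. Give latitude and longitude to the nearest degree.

≈ 17°N, 11°E

From cos δ = sin φ₁ sin φ₂ + cos φ₁ cos φ₂ cos Δλ, the central angle is δ ≈ 1.862 rad (106.7°).
Interpolate at f = 5/8 with slerp weights a = sin((1−f)δ)/sin δ ≈ 0.671, b = sin(fδ)/sin δ ≈ 0.959.
p = a·p₁ + b·p₂ ≈ (0.936, 0.185, 0.298); φ = arcsin(p_z) ≈ 17.35°, λ = atan2(p_y, p_x) ≈ 11.19°.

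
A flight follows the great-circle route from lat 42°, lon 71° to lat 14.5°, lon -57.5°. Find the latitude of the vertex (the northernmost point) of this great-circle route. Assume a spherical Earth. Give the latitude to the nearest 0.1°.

The great circle lies in the plane with unit normal n̂ = (p₁ × p₂)/|p₁ × p₂|.
Here n̂_z ≈ -0.587; the vertex latitude is φ_max = arccos|n̂_z| ≈ 54.1°.

≈ 54.1°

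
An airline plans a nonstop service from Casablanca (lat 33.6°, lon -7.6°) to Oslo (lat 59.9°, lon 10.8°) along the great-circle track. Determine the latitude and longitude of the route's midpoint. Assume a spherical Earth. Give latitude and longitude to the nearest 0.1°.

≈ lat 47.1°, lon -0.7°

Write both endpoints as unit vectors p₁, p₂ with components (cos φ cos λ, cos φ sin λ, sin φ).
The central angle between the endpoints is δ = arccos(p₁·p₂) ≈ 0.505 rad (28.9°).
Interpolate at f = 1/2 with slerp weights a = sin((1−f)δ)/sin δ ≈ 0.516, b = sin(fδ)/sin δ ≈ 0.516.
p = a·p₁ + b·p₂ ≈ (0.681, -0.008, 0.733); φ = arcsin(p_z) ≈ 47.10°, λ = atan2(p_y, p_x) ≈ -0.70°.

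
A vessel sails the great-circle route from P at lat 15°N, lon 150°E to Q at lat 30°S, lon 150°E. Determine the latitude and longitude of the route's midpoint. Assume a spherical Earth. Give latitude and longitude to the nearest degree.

Write both endpoints as unit vectors p₁, p₂ with components (cos φ cos λ, cos φ sin λ, sin φ).
The central angle between the endpoints is δ = arccos(p₁·p₂) ≈ 0.785 rad (45.0°).
Interpolate at f = 1/2 with slerp weights a = sin((1−f)δ)/sin δ ≈ 0.541, b = sin(fδ)/sin δ ≈ 0.541.
p = a·p₁ + b·p₂ ≈ (-0.859, 0.496, -0.131); φ = arcsin(p_z) ≈ -7.50°, λ = atan2(p_y, p_x) ≈ 150.00°.

≈ lat 7°S, lon 150°E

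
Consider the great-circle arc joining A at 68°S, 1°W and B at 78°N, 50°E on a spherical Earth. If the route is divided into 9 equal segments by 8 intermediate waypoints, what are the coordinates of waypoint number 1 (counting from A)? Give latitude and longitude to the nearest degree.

Convert each endpoint to a unit vector on the sphere (x = cos φ cos λ, y = cos φ sin λ, z = sin φ).
The central angle between the endpoints is δ = arccos(p₁·p₂) ≈ 2.602 rad (149.1°).
Interpolate at f = 1/9 with slerp weights a = sin((1−f)δ)/sin δ ≈ 1.435, b = sin(fδ)/sin δ ≈ 0.555.
p = a·p₁ + b·p₂ ≈ (0.611, 0.079, -0.787); φ = arcsin(p_z) ≈ -51.94°, λ = atan2(p_y, p_x) ≈ 7.36°.

≈ 52°S, 7°E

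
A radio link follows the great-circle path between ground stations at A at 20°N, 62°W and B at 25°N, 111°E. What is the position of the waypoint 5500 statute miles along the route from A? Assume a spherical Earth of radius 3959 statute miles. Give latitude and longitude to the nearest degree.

≈ 77°N, 75°E

Convert each endpoint to a unit vector on the sphere (x = cos φ cos λ, y = cos φ sin λ, z = sin φ).
The central angle between the endpoints is δ = arccos(p₁·p₂) ≈ 2.347 rad (134.5°). The total great-circle distance is δ·R ≈ 2.347 × 3959 ≈ 9293 mi, so the target fraction is f = 5500/9293 ≈ 0.592.
Interpolate at f ≈ 0.592 with slerp weights a = sin((1−f)δ)/sin δ ≈ 1.147, b = sin(fδ)/sin δ ≈ 1.379.
p = a·p₁ + b·p₂ ≈ (0.058, 0.215, 0.975); φ = arcsin(p_z) ≈ 77.13°, λ = atan2(p_y, p_x) ≈ 74.89°.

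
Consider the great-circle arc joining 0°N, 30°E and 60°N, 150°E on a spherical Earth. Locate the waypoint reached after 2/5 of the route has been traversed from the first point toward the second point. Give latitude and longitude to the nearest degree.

The haversine formula gives a central angle δ ≈ 1.823 rad (104.5°) between the endpoints.
Interpolate at f = 2/5 with slerp weights a = sin((1−f)δ)/sin δ ≈ 0.918, b = sin(fδ)/sin δ ≈ 0.688.
p = a·p₁ + b·p₂ ≈ (0.497, 0.631, 0.596); φ = arcsin(p_z) ≈ 36.59°, λ = atan2(p_y, p_x) ≈ 51.79°.

≈ 37°N, 52°E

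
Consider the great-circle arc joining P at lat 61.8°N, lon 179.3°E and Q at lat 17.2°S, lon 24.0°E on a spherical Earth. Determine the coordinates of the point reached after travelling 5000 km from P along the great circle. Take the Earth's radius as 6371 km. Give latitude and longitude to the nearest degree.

≈ lat 65°N, lon 63°E

Write both endpoints as unit vectors p₁, p₂ with components (cos φ cos λ, cos φ sin λ, sin φ).
The central angle between the endpoints is δ = arccos(p₁·p₂) ≈ 2.306 rad (132.1°). The total great-circle distance is δ·R ≈ 2.306 × 6371 ≈ 14691 km, so the target fraction is f = 5000/14691 ≈ 0.340.
Interpolate at f ≈ 0.340 with slerp weights a = sin((1−f)δ)/sin δ ≈ 1.347, b = sin(fδ)/sin δ ≈ 0.953.
p = a·p₁ + b·p₂ ≈ (0.195, 0.378, 0.905); φ = arcsin(p_z) ≈ 64.82°, λ = atan2(p_y, p_x) ≈ 62.69°.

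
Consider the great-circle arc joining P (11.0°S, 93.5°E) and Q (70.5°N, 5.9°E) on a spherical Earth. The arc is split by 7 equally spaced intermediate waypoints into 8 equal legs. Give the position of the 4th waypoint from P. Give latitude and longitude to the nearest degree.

≈ (36°N, 75°E)

The haversine formula gives a central angle δ ≈ 1.738 rad (99.6°) between the endpoints.
Interpolate at f = 4/8 with slerp weights a = sin((1−f)δ)/sin δ ≈ 0.774, b = sin(fδ)/sin δ ≈ 0.774.
p = a·p₁ + b·p₂ ≈ (0.211, 0.785, 0.582); φ = arcsin(p_z) ≈ 35.60°, λ = atan2(p_y, p_x) ≈ 74.98°.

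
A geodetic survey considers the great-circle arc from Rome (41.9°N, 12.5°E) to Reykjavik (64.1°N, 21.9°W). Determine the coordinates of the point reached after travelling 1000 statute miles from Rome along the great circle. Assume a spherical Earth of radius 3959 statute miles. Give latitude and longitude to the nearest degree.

≈ 54°N, 0°E

Convert each endpoint to a unit vector on the sphere (x = cos φ cos λ, y = cos φ sin λ, z = sin φ).
The central angle between the endpoints is δ = arccos(p₁·p₂) ≈ 0.518 rad (29.7°). The total great-circle distance is δ·R ≈ 0.518 × 3959 ≈ 2049 mi, so the target fraction is f = 1000/2049 ≈ 0.488.
Interpolate at f ≈ 0.488 with slerp weights a = sin((1−f)δ)/sin δ ≈ 0.529, b = sin(fδ)/sin δ ≈ 0.505.
p = a·p₁ + b·p₂ ≈ (0.589, 0.003, 0.808); φ = arcsin(p_z) ≈ 53.89°, λ = atan2(p_y, p_x) ≈ 0.29°.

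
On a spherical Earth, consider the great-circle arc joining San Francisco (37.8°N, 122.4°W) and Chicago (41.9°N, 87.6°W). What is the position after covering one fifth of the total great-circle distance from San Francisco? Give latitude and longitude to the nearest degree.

≈ 39°N, 116°W

Convert each endpoint to a unit vector on the sphere (x = cos φ cos λ, y = cos φ sin λ, z = sin φ).
The central angle between the endpoints is δ = arccos(p₁·p₂) ≈ 0.468 rad (26.8°).
Interpolate at f = 1/5 with slerp weights a = sin((1−f)δ)/sin δ ≈ 0.811, b = sin(fδ)/sin δ ≈ 0.207.
p = a·p₁ + b·p₂ ≈ (-0.337, -0.695, 0.635); φ = arcsin(p_z) ≈ 39.44°, λ = atan2(p_y, p_x) ≈ -115.86°.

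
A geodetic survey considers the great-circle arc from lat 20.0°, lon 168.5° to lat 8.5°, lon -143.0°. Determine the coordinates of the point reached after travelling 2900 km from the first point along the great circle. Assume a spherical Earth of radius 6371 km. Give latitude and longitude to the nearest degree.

≈ lat 15°, lon -165°

The haversine formula gives a central angle δ ≈ 0.841 rad (48.2°) between the endpoints. The total great-circle distance is δ·R ≈ 0.841 × 6371 ≈ 5361 km, so the target fraction is f = 2900/5361 ≈ 0.541.
Interpolate at f ≈ 0.541 with slerp weights a = sin((1−f)δ)/sin δ ≈ 0.505, b = sin(fδ)/sin δ ≈ 0.590.
p = a·p₁ + b·p₂ ≈ (-0.931, -0.256, 0.260); φ = arcsin(p_z) ≈ 15.07°, λ = atan2(p_y, p_x) ≈ -164.61°.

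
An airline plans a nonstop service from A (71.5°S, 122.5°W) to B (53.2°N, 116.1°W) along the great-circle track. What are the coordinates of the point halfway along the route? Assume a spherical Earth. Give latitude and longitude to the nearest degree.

The haversine formula gives a central angle δ ≈ 2.178 rad (124.8°) between the endpoints.
Interpolate at f = 1/2 with slerp weights a = sin((1−f)δ)/sin δ ≈ 1.079, b = sin(fδ)/sin δ ≈ 1.079.
p = a·p₁ + b·p₂ ≈ (-0.468, -0.869, -0.159); φ = arcsin(p_z) ≈ -9.16°, λ = atan2(p_y, p_x) ≈ -118.32°.

≈ (9°S, 118°W)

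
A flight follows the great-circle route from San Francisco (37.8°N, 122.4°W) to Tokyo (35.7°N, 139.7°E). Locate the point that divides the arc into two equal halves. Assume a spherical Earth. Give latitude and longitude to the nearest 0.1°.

Write both endpoints as unit vectors p₁, p₂ with components (cos φ cos λ, cos φ sin λ, sin φ).
The central angle between the endpoints is δ = arccos(p₁·p₂) ≈ 1.298 rad (74.4°).
Interpolate at f = 1/2 with slerp weights a = sin((1−f)δ)/sin δ ≈ 0.628, b = sin(fδ)/sin δ ≈ 0.628.
p = a·p₁ + b·p₂ ≈ (-0.654, -0.089, 0.751); φ = arcsin(p_z) ≈ 48.67°, λ = atan2(p_y, p_x) ≈ -172.25°.

≈ (48.7°N, 172.3°W)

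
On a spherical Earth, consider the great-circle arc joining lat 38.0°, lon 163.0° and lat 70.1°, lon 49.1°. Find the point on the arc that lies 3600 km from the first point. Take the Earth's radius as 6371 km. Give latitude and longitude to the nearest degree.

From cos δ = sin φ₁ sin φ₂ + cos φ₁ cos φ₂ cos Δλ, the central angle is δ ≈ 1.081 rad (62.0°). The total great-circle distance is δ·R ≈ 1.081 × 6371 ≈ 6889 km, so the target fraction is f = 3600/6889 ≈ 0.523.
Interpolate at f ≈ 0.523 with slerp weights a = sin((1−f)δ)/sin δ ≈ 0.559, b = sin(fδ)/sin δ ≈ 0.607.
p = a·p₁ + b·p₂ ≈ (-0.286, 0.285, 0.915); φ = arcsin(p_z) ≈ 66.18°, λ = atan2(p_y, p_x) ≈ 135.13°.

≈ lat 66°, lon 135°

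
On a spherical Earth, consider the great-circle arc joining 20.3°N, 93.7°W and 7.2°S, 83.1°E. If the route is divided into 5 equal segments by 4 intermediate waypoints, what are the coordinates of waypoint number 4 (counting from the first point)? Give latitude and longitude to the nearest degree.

≈ 25°N, 75°E

Write both endpoints as unit vectors p₁, p₂ with components (cos φ cos λ, cos φ sin λ, sin φ).
The central angle between the endpoints is δ = arccos(p₁·p₂) ≈ 2.907 rad (166.5°).
Interpolate at f = 4/5 with slerp weights a = sin((1−f)δ)/sin δ ≈ 2.359, b = sin(fδ)/sin δ ≈ 3.130.
p = a·p₁ + b·p₂ ≈ (0.230, 0.875, 0.426); φ = arcsin(p_z) ≈ 25.22°, λ = atan2(p_y, p_x) ≈ 75.25°.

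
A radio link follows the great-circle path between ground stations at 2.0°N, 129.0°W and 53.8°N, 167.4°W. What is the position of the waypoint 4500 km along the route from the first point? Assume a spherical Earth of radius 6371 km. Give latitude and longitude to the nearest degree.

From cos δ = sin φ₁ sin φ₂ + cos φ₁ cos φ₂ cos Δλ, the central angle is δ ≈ 1.058 rad (60.6°). The total great-circle distance is δ·R ≈ 1.058 × 6371 ≈ 6740 km, so the target fraction is f = 4500/6740 ≈ 0.668.
Interpolate at f ≈ 0.668 with slerp weights a = sin((1−f)δ)/sin δ ≈ 0.395, b = sin(fδ)/sin δ ≈ 0.745.
p = a·p₁ + b·p₂ ≈ (-0.678, -0.403, 0.615); φ = arcsin(p_z) ≈ 37.94°, λ = atan2(p_y, p_x) ≈ -149.27°.

≈ 38°N, 149°W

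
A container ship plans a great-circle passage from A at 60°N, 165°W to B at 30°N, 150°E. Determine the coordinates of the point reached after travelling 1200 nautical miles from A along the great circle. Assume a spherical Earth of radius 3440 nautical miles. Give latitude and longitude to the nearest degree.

From cos δ = sin φ₁ sin φ₂ + cos φ₁ cos φ₂ cos Δλ, the central angle is δ ≈ 0.739 rad (42.3°). The total great-circle distance is δ·R ≈ 0.739 × 3440 ≈ 2542 nmi, so the target fraction is f = 1200/2542 ≈ 0.472.
Interpolate at f ≈ 0.472 with slerp weights a = sin((1−f)δ)/sin δ ≈ 0.565, b = sin(fδ)/sin δ ≈ 0.508.
p = a·p₁ + b·p₂ ≈ (-0.653, 0.147, 0.743); φ = arcsin(p_z) ≈ 47.96°, λ = atan2(p_y, p_x) ≈ 167.35°.

≈ 48°N, 167°E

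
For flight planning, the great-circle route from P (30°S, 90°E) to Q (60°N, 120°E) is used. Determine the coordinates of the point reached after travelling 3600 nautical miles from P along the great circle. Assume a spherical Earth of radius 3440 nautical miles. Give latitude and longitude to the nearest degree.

≈ (28°N, 104°E)

Convert each endpoint to a unit vector on the sphere (x = cos φ cos λ, y = cos φ sin λ, z = sin φ).
The central angle between the endpoints is δ = arccos(p₁·p₂) ≈ 1.629 rad (93.3°). The total great-circle distance is δ·R ≈ 1.629 × 3440 ≈ 5603 nmi, so the target fraction is f = 3600/5603 ≈ 0.642.
Interpolate at f ≈ 0.642 with slerp weights a = sin((1−f)δ)/sin δ ≈ 0.551, b = sin(fδ)/sin δ ≈ 0.867.
p = a·p₁ + b·p₂ ≈ (-0.217, 0.853, 0.476); φ = arcsin(p_z) ≈ 28.39°, λ = atan2(p_y, p_x) ≈ 104.27°.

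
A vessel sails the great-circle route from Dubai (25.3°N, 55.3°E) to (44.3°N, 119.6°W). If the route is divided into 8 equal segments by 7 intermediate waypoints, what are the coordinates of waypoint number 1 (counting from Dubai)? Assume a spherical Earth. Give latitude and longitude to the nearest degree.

Write both endpoints as unit vectors p₁, p₂ with components (cos φ cos λ, cos φ sin λ, sin φ).
The central angle between the endpoints is δ = arccos(p₁·p₂) ≈ 1.924 rad (110.2°).
Interpolate at f = 1/8 with slerp weights a = sin((1−f)δ)/sin δ ≈ 1.059, b = sin(fδ)/sin δ ≈ 0.254.
p = a·p₁ + b·p₂ ≈ (0.455, 0.629, 0.630); φ = arcsin(p_z) ≈ 39.04°, λ = atan2(p_y, p_x) ≈ 54.11°.

≈ (39°N, 54°E)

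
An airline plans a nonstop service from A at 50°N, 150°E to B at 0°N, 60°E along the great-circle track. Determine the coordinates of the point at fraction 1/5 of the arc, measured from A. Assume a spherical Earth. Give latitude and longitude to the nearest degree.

From cos δ = sin φ₁ sin φ₂ + cos φ₁ cos φ₂ cos Δλ, the central angle is δ ≈ 1.571 rad (90.0°).
Interpolate at f = 1/5 with slerp weights a = sin((1−f)δ)/sin δ ≈ 0.951, b = sin(fδ)/sin δ ≈ 0.309.
p = a·p₁ + b·p₂ ≈ (-0.375, 0.573, 0.729); φ = arcsin(p_z) ≈ 46.77°, λ = atan2(p_y, p_x) ≈ 123.18°.

≈ 47°N, 123°E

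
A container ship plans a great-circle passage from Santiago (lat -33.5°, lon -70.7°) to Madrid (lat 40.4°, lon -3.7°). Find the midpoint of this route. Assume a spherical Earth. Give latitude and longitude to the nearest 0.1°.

The haversine formula gives a central angle δ ≈ 1.681 rad (96.3°) between the endpoints.
Interpolate at f = 1/2 with slerp weights a = sin((1−f)δ)/sin δ ≈ 0.749, b = sin(fδ)/sin δ ≈ 0.749.
p = a·p₁ + b·p₂ ≈ (0.776, -0.627, 0.072); φ = arcsin(p_z) ≈ 4.13°, λ = atan2(p_y, p_x) ≈ -38.92°.

≈ lat 4.1°, lon -38.9°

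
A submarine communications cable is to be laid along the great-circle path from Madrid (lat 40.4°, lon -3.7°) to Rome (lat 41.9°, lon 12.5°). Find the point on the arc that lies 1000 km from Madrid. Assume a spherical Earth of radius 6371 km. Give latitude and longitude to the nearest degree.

≈ lat 42°, lon 8°

Convert each endpoint to a unit vector on the sphere (x = cos φ cos λ, y = cos φ sin λ, z = sin φ).
The central angle between the endpoints is δ = arccos(p₁·p₂) ≈ 0.214 rad (12.3°). The total great-circle distance is δ·R ≈ 0.214 × 6371 ≈ 1365 km, so the target fraction is f = 1000/1365 ≈ 0.733.
Interpolate at f ≈ 0.733 with slerp weights a = sin((1−f)δ)/sin δ ≈ 0.269, b = sin(fδ)/sin δ ≈ 0.735.
p = a·p₁ + b·p₂ ≈ (0.739, 0.105, 0.666); φ = arcsin(p_z) ≈ 41.72°, λ = atan2(p_y, p_x) ≈ 8.11°.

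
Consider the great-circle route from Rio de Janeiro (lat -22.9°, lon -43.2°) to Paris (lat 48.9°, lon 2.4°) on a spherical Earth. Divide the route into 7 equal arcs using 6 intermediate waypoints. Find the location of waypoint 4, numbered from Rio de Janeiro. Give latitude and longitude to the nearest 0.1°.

≈ lat 19.3°, lon -21.6°

Write both endpoints as unit vectors p₁, p₂ with components (cos φ cos λ, cos φ sin λ, sin φ).
The central angle between the endpoints is δ = arccos(p₁·p₂) ≈ 1.440 rad (82.5°).
Interpolate at f = 4/7 with slerp weights a = sin((1−f)δ)/sin δ ≈ 0.584, b = sin(fδ)/sin δ ≈ 0.739.
p = a·p₁ + b·p₂ ≈ (0.878, -0.348, 0.330); φ = arcsin(p_z) ≈ 19.27°, λ = atan2(p_y, p_x) ≈ -21.61°.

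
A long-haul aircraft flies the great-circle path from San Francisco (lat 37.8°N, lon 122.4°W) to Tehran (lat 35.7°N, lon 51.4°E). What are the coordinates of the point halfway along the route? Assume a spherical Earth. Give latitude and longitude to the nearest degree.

Convert each endpoint to a unit vector on the sphere (x = cos φ cos λ, y = cos φ sin λ, z = sin φ).
The central angle between the endpoints is δ = arccos(p₁·p₂) ≈ 1.855 rad (106.3°).
Interpolate at f = 1/2 with slerp weights a = sin((1−f)δ)/sin δ ≈ 0.833, b = sin(fδ)/sin δ ≈ 0.833.
p = a·p₁ + b·p₂ ≈ (0.069, -0.027, 0.997); φ = arcsin(p_z) ≈ 85.73°, λ = atan2(p_y, p_x) ≈ -21.32°.

≈ lat 86°N, lon 21°W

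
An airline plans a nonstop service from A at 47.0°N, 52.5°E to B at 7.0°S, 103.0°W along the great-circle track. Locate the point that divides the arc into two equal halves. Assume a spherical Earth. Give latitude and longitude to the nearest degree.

≈ 53°N, 66°W

Write both endpoints as unit vectors p₁, p₂ with components (cos φ cos λ, cos φ sin λ, sin φ).
The central angle between the endpoints is δ = arccos(p₁·p₂) ≈ 2.353 rad (134.8°).
Interpolate at f = 1/2 with slerp weights a = sin((1−f)δ)/sin δ ≈ 1.302, b = sin(fδ)/sin δ ≈ 1.302.
p = a·p₁ + b·p₂ ≈ (0.250, -0.555, 0.794); φ = arcsin(p_z) ≈ 52.52°, λ = atan2(p_y, p_x) ≈ -65.75°.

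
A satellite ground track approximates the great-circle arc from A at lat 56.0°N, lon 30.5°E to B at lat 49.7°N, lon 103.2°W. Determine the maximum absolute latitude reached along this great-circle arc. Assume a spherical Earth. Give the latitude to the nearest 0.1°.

≈ 73.6°N

The great circle lies in the plane with unit normal n̂ = (p₁ × p₂)/|p₁ × p₂|.
Here n̂_z ≈ -0.283; the vertex latitude is φ_max = arccos|n̂_z| ≈ 73.6°.
Check via Clairaut: cos φ_max = |cos φ₁| · sin C = cos(56.0°)·sin(30.4°) ≈ 0.283, again giving ≈ 73.6°.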